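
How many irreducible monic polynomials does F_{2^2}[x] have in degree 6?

670

x^(4^6) − x is the product of all monic irreducibles of degree dividing 6; Möbius inversion gives N = (1/6) Σ μ(6/d)·4^d.
Divisors of 6: 1, 2, 3, 6; μ(6/d) for each: 1, -1, -1, 1.
Σ = 4^1 − 4^2 − 4^3 + 4^6 = 4020.
N = 4020/6 = 670.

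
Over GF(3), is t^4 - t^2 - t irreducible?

Write m(t) = t^4 - t^2 - t.
Check for roots in GF(3): m(0) = 0 → root; m(1) = 2; m(2) = 1.
m(0) = 0, so (t) divides m(t); m is reducible.

No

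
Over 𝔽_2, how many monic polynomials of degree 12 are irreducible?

Gauss's count: N_{2}(12) = (1/12) Σ_{d|12} μ(12/d)·2^d.
Divisors of 12: 1, 2, 3, 4, 6, 12; μ(12/d) for each: 0, 1, 0, -1, -1, 1.
Σ = 2^2 − 2^4 − 2^6 + 2^12 = 4020.
N = 4020/12 = 335.

335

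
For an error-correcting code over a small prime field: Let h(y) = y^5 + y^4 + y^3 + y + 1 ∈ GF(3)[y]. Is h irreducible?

Yes

Check for roots in GF(3): h(0) = 1; h(1) = 2; h(2) = 2.
No roots, so no linear factors.
Monic irreducibles of degree 2 over GF(3): y^2 + 1, y^2 + y + 2, y^2 + 2y + 2.
None of them divide h (all give nonzero remainder).
No irreducible factor of degree ≤ 2 exists, so h is irreducible over GF(3).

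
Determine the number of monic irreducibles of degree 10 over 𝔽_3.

5880

x^(3^10) − x is the product of all monic irreducibles of degree dividing 10; Möbius inversion gives N = (1/10) Σ μ(10/d)·3^d.
Divisors of 10: 1, 2, 5, 10; μ(10/d) for each: 1, -1, -1, 1.
Σ = 3^1 − 3^2 − 3^5 + 3^10 = 58800.
N = 58800/10 = 5880.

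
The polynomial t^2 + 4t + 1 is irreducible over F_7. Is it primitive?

Write f(t) = t^2 + 4t + 1.
|GF(7^2)^×| = 7^2 − 1 = 48. Prime factorization: 48 = 2^4·3.
f is primitive ⇔ t has order 48 in GF(7)[t]/(f), i.e. t^(48/q) ≠ 1 for each prime q | 48.
t^(24) mod f = 1
t^(16) mod f = 1
Since t^(24) = 1, the order of t divides 24 < 48; not primitive.

No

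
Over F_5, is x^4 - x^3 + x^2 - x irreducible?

Write h(x) = x^4 - x^3 + x^2 - x.
Check for roots in F_5: h(0) = 0 → root; h(1) = 0 → root; h(2) = 0 → root; h(3) = 0 → root; h(4) = 4.
h(0) = 0, so (x) divides h(x); h is reducible.

No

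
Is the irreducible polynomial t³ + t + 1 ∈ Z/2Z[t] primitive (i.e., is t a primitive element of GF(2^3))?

Yes

Write f(t) = t³ + t + 1.
|GF(2^3)^×| = 2^3 − 1 = 7. Prime factorization: 7 = 7.
f is primitive ⇔ t has order 7 in GF(2)[t]/(f), i.e. t^(7/q) ≠ 1 for each prime q | 7.
t^(1) mod f = t.
None equal 1, so t has full order 7; f is primitive.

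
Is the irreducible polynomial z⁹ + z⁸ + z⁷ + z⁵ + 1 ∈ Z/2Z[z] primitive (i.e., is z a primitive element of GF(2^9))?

No

Write f(z) = z⁹ + z⁸ + z⁷ + z⁵ + 1.
|GF(2^9)^×| = 2^9 − 1 = 511. Prime factorization: 511 = 7·73.
f is primitive ⇔ z has order 511 in GF(2)[z]/(f), i.e. z^(511/q) ≠ 1 for each prime q | 511.
z^(73) mod f = 1
z^(7) mod f = z⁷.
Since z^(73) = 1, the order of z divides 73 < 511; not primitive.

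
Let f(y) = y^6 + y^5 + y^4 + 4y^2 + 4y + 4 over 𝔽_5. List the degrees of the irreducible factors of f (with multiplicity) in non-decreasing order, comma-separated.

1, 1, 1, 1, 2

Roots in 𝔽_5: f(0) = 4; f(1) = 0 → root; f(2) = 0 → root; f(3) = 0 → root; f(4) = 0 → root.
Linear factors from roots: (y + 4), (y + 3), (y + 2), (y + 1).
Complete factorization: f(y) = (y + 1)·(y + 2)·(y + 3)·(y + 4)·(y^2 + y + 1).
Factor degrees with multiplicity: 1 + 1 + 1 + 1 + 2 = 6.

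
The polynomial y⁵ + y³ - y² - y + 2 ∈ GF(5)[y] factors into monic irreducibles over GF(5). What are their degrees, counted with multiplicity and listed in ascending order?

1, 1, 1, 2

Write h(y) = y⁵ + y³ - y² - y + 2.
Roots in GF(5): h(0) = 2; h(1) = 2; h(2) = 1; h(3) = 0 → root; h(4) = 0 → root.
Linear factors from roots: (y + 2), (y + 1).
Complete factorization: h(y) = (y + 1)·(y + 2)^2·(y² - 2).
Factor degrees with multiplicity: 1 + 1 + 1 + 2 = 5.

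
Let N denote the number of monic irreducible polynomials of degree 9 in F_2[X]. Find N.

By the necklace-counting formula, N_2(9) = (1/9) Σ_{d|9} μ(9/d)·2^d.
Divisors of 9: 1, 3, 9; μ(9/d) for each: 0, -1, 1.
Σ = − 2^3 + 2^9 = 504.
N = 504/9 = 56.

56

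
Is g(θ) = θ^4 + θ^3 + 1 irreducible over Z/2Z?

Check for roots in Z/2Z: g(0) = 1; g(1) = 1.
No roots, so no linear factors.
Monic irreducibles of degree 2 over GF(2): θ^2 + θ + 1.
None of them divide g (all give nonzero remainder).
No irreducible factor of degree ≤ 2 exists, so g is irreducible over GF(2).

Yes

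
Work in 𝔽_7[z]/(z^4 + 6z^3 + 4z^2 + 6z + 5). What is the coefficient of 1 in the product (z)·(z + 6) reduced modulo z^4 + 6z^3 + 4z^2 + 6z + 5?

0

Multiply in 𝔽_7[z]: (z)·(z + 6) = z^2 + 6z.
Reduced: z^2 + 6z.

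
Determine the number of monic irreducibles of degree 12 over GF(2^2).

1397740

x^(4^12) − x is the product of all monic irreducibles of degree dividing 12; Möbius inversion gives N = (1/12) Σ μ(12/d)·4^d.
Divisors of 12: 1, 2, 3, 4, 6, 12; μ(12/d) for each: 0, 1, 0, -1, -1, 1.
Σ = 4^2 − 4^4 − 4^6 + 4^12 = 16772880.
N = 16772880/12 = 1397740.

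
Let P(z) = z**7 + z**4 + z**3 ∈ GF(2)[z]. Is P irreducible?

Check for roots in GF(2): P(0) = 0 → root; P(1) = 1.
P(0) = 0, so (z) divides P(z); P is reducible.

No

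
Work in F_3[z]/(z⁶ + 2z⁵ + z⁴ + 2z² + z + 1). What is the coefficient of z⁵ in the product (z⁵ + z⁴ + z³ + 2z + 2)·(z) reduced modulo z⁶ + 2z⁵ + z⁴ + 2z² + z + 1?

Multiply in F_3[z]: (z⁵ + z⁴ + z³ + 2z + 2)·(z) = z⁶ + z⁵ + z⁴ + 2z² + 2z.
Reduce using z⁶ ≡ z⁵ + 2z⁴ + z² + 2z + 2 (mod z⁶ + 2z⁵ + z⁴ + 2z² + z + 1).
Reduced: 2z⁵ + z + 2.

2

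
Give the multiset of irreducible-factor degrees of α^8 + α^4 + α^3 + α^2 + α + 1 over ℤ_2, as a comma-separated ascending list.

1, 1, 1, 2, 3

Write g(α) = α^8 + α^4 + α^3 + α^2 + α + 1.
Roots in ℤ_2: g(0) = 1; g(1) = 0 → root.
Linear factors from roots: (α + 1).
Complete factorization: g(α) = (α + 1)^3·(α^2 + α + 1)·(α^3 + α + 1).
Factor degrees with multiplicity: 1 + 1 + 1 + 2 + 3 = 8.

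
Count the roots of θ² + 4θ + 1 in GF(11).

2

Write P(θ) = θ² + 4θ + 1.
Evaluate at each of the 11 elements of GF(11):
P(0) = 1; P(1) = 6; P(2) = 2; P(3) = 0 → root; P(4) = 0 → root; P(5) = 2; P(6) = 6; P(7) = 1; P(8) = 9; P(9) = 8; P(10) = 9.
Roots: {3, 4}.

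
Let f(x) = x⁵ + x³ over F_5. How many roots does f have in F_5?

Evaluate at each of the 5 elements of F_5:
f(0) = 0 → root; f(1) = 2; f(2) = 0 → root; f(3) = 0 → root; f(4) = 3.
Roots: {0, 2, 3}.

3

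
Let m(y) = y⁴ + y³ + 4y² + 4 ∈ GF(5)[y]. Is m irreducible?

No

Check for roots in GF(5): m(0) = 4; m(1) = 0 → root; m(2) = 4; m(3) = 3; m(4) = 3.
m(1) = 0, so (y − 1) divides m(y); m is reducible.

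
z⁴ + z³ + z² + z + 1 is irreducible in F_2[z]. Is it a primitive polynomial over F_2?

No

Write f(z) = z⁴ + z³ + z² + z + 1.
|GF(2^4)^×| = 2^4 − 1 = 15. Prime factorization: 15 = 3·5.
f is primitive ⇔ z has order 15 in GF(2)[z]/(f), i.e. z^(15/q) ≠ 1 for each prime q | 15.
z^(5) mod f = 1
z^(3) mod f = z³.
Since z^(5) = 1, the order of z divides 5 < 15; not primitive.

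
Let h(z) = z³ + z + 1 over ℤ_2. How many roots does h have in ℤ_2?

Evaluate at each of the 2 elements of ℤ_2:
h(0) = 1; h(1) = 1.
No element is a root.

0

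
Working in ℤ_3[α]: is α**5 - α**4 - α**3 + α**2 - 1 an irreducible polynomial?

Yes

Write P(α) = α**5 - α**4 - α**3 + α**2 - 1.
Check for roots in ℤ_3: P(0) = 2; P(1) = 2; P(2) = 2.
No roots, so no linear factors.
Monic irreducibles of degree 2 over GF(3): α**2 + 1, α**2 + α - 1, α**2 - α - 1.
None of them divide P (all give nonzero remainder).
No irreducible factor of degree ≤ 2 exists, so P is irreducible over GF(3).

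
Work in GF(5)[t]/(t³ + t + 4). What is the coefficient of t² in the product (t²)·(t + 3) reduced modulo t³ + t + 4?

3

Multiply in GF(5)[t]: (t²)·(t + 3) = t³ + 3t².
Reduce using t³ ≡ 4t + 1 (mod t³ + t + 4).
Reduced: 3t² + 4t + 1.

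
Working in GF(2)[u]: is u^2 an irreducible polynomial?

No

Write m(u) = u^2.
Check for roots in GF(2): m(0) = 0 → root; m(1) = 1.
m(0) = 0, so (u) divides m(u); m is reducible.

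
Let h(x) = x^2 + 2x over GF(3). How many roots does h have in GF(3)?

Evaluate at each of the 3 elements of GF(3):
h(0) = 0 → root; h(1) = 0 → root; h(2) = 2.
Roots: {0, 1}.

2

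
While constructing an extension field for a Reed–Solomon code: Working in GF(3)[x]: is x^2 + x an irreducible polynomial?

Write h(x) = x^2 + x.
Check for roots in GF(3): h(0) = 0 → root; h(1) = 2; h(2) = 0 → root.
h(0) = 0, so (x) divides h(x); h is reducible.

No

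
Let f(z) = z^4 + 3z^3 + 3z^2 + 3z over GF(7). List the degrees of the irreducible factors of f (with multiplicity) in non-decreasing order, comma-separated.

1, 3

Linear factors from roots: (z).
Complete factorization: f(z) = (z)·(z^3 + 3z^2 + 3z + 3).
Factor degrees with multiplicity: 1 + 3 = 4.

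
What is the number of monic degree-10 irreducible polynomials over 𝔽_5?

Gauss's count: N_{5}(10) = (1/10) Σ_{d|10} μ(10/d)·5^d.
Divisors of 10: 1, 2, 5, 10; μ(10/d) for each: 1, -1, -1, 1.
Σ = 5^1 − 5^2 − 5^5 + 5^10 = 9762480.
N = 9762480/10 = 976248.

976248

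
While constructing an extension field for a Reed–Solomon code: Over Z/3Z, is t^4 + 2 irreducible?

No

Write f(t) = t^4 + 2.
Check for roots in Z/3Z: f(0) = 2; f(1) = 0 → root; f(2) = 0 → root.
f(1) = 0, so (t − 1) divides f(t); f is reducible.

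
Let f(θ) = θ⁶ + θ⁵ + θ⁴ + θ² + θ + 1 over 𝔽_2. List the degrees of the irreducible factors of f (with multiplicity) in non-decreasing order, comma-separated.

Roots in 𝔽_2: f(0) = 1; f(1) = 0 → root.
Linear factors from roots: (θ + 1).
Complete factorization: f(θ) = (θ + 1)^4·(θ² + θ + 1).
Factor degrees with multiplicity: 1 + 1 + 1 + 1 + 2 = 6.

1, 1, 1, 1, 2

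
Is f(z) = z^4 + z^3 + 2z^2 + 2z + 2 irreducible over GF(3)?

Check for roots in GF(3): f(0) = 2; f(1) = 2; f(2) = 2.
No roots, so no linear factors.
Monic irreducibles of degree 2 over GF(3): z^2 + 1, z^2 + z + 2, z^2 + 2z + 2.
None of them divide f (all give nonzero remainder).
No irreducible factor of degree ≤ 2 exists, so f is irreducible over GF(3).

Yes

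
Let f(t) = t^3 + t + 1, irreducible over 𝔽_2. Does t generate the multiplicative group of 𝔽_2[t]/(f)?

Yes

|GF(2^3)^×| = 2^3 − 1 = 7. Prime factorization: 7 = 7.
f is primitive ⇔ t has order 7 in GF(2)[t]/(f), i.e. t^(7/q) ≠ 1 for each prime q | 7.
t^(1) mod f = t.
None equal 1, so t has full order 7; f is primitive.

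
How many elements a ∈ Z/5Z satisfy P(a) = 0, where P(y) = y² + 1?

Evaluate at each of the 5 elements of Z/5Z:
P(0) = 1; P(1) = 2; P(2) = 0 → root; P(3) = 0 → root; P(4) = 2.
Roots: {2, 3}.

2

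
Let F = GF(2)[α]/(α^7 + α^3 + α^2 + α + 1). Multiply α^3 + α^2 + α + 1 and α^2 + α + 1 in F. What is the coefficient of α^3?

Multiply in GF(2)[α]: (α^3 + α^2 + α + 1)·(α^2 + α + 1) = α^5 + α^3 + α^2 + 1.
Reduced: α^5 + α^3 + α^2 + 1.

1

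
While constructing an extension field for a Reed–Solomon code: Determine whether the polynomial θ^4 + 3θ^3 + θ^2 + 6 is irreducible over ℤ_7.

Write P(θ) = θ^4 + 3θ^3 + θ^2 + 6.
Check for roots in ℤ_7: P(0) = 6; P(1) = 4; P(2) = 1; P(3) = 2; P(4) = 1; P(5) = 2; P(6) = 5.
No roots, so no linear factors.
Degree-2 irreducible divisors: test the 21 monic irreducibles of degree 2 over GF(7).
None of them divide P (all give nonzero remainder).
No irreducible factor of degree ≤ 2 exists, so P is irreducible over GF(7).

Yes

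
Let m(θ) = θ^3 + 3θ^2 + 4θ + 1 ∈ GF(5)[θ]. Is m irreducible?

Yes

Check for roots in GF(5): m(0) = 1; m(1) = 4; m(2) = 4; m(3) = 2; m(4) = 4.
No roots. A degree-3 polynomial over a field with no linear factor is irreducible.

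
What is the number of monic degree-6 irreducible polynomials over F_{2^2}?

The number of monic irreducibles of degree 6 over GF(4) is (1/6)·Σ_{d∣6} μ(6/d) 4^d.
Divisors of 6: 1, 2, 3, 6; μ(6/d) for each: 1, -1, -1, 1.
Σ = 4^1 − 4^2 − 4^3 + 4^6 = 4020.
N = 4020/6 = 670.

670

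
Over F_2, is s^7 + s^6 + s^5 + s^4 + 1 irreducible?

Yes

Write m(s) = s^7 + s^6 + s^5 + s^4 + 1.
Check for roots in F_2: m(0) = 1; m(1) = 1.
No roots, so no linear factors.
Monic irreducibles of degree 2 over GF(2): s^2 + s + 1.
None of them divide m (all give nonzero remainder).
Monic irreducibles of degree 3 over GF(2): s^3 + s + 1, s^3 + s^2 + 1.
None of them divide m (all give nonzero remainder).
No irreducible factor of degree ≤ 3 exists, so m is irreducible over GF(2).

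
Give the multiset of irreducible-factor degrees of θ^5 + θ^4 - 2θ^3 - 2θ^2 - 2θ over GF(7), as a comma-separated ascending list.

1, 2, 2

Write f(θ) = θ^5 + θ^4 - 2θ^3 - 2θ^2 - 2θ.
Linear factors from roots: (θ).
Complete factorization: f(θ) = (θ)·(θ^2 + 2θ + 3)·(θ^2 - θ - 3).
Factor degrees with multiplicity: 1 + 2 + 2 = 5.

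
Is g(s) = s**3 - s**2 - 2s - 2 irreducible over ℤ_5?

No

Check for roots in ℤ_5: g(0) = 3; g(1) = 1; g(2) = 3; g(3) = 0 → root; g(4) = 3.
g(3) = 0, so (s − 3) divides g(s); g is reducible.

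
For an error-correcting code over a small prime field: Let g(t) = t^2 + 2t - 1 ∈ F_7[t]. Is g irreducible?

No

Check for roots in F_7: g(0) = 6; g(1) = 2; g(2) = 0 → root; g(3) = 0 → root; g(4) = 2; g(5) = 6; g(6) = 5.
g(2) = 0, so (t − 2) divides g(t); g is reducible.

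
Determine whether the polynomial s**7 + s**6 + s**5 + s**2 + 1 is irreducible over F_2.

Yes

Write P(s) = s**7 + s**6 + s**5 + s**2 + 1.
Check for roots in F_2: P(0) = 1; P(1) = 1.
No roots, so no linear factors.
Monic irreducibles of degree 2 over GF(2): s**2 + s + 1.
None of them divide P (all give nonzero remainder).
Monic irreducibles of degree 3 over GF(2): s**3 + s + 1, s**3 + s**2 + 1.
None of them divide P (all give nonzero remainder).
No irreducible factor of degree ≤ 3 exists, so P is irreducible over GF(2).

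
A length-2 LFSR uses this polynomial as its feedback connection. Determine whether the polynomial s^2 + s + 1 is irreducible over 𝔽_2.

Write g(s) = s^2 + s + 1.
Check for roots in 𝔽_2: g(0) = 1; g(1) = 1.
No roots. A degree-2 polynomial over a field with no linear factor is irreducible.

Yes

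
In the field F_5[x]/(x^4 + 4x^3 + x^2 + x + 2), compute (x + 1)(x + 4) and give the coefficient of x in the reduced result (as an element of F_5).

Multiply in F_5[x]: (x + 1)·(x + 4) = x^2 + 4.
Reduced: x^2 + 4.

0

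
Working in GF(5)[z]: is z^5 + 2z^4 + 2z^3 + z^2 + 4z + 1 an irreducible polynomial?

Yes

Write P(z) = z^5 + 2z^4 + 2z^3 + z^2 + 4z + 1.
Check for roots in GF(5): P(0) = 1; P(1) = 1; P(2) = 3; P(3) = 1; P(4) = 2.
No roots, so no linear factors.
Degree-2 irreducible divisors: test the 10 monic irreducibles of degree 2 over GF(5).
None of them divide P (all give nonzero remainder).
No irreducible factor of degree ≤ 2 exists, so P is irreducible over GF(5).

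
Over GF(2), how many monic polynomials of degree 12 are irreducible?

The number of monic irreducibles of degree 12 over GF(2) is (1/12)·Σ_{d∣12} μ(12/d) 2^d.
Divisors of 12: 1, 2, 3, 4, 6, 12; μ(12/d) for each: 0, 1, 0, -1, -1, 1.
Σ = 2^2 − 2^4 − 2^6 + 2^12 = 4020.
N = 4020/12 = 335.

335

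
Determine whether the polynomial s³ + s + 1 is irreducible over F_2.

Yes

Write m(s) = s³ + s + 1.
Check for roots in F_2: m(0) = 1; m(1) = 1.
No roots. A degree-3 polynomial over a field with no linear factor is irreducible.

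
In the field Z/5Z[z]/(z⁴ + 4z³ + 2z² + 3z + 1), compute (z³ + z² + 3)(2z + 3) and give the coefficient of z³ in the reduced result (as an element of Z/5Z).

2

Multiply in Z/5Z[z]: (z³ + z² + 3)·(2z + 3) = 2z⁴ + 3z² + z + 4.
Reduce using z⁴ ≡ z³ + 3z² + 2z + 4 (mod z⁴ + 4z³ + 2z² + 3z + 1).
Reduced: 2z³ + 4z² + 2.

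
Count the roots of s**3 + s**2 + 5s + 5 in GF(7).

Write f(s) = s**3 + s**2 + 5s + 5.
Evaluate at each of the 7 elements of GF(7):
f(0) = 5; f(1) = 5; f(2) = 6; f(3) = 0 → root; f(4) = 0 → root; f(5) = 5; f(6) = 0 → root.
Roots: {3, 4, 6}.

3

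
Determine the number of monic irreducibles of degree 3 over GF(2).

2

Gauss's count: N_{2}(3) = (1/3) Σ_{d|3} μ(3/d)·2^d.
Divisors of 3: 1, 3; μ(3/d) for each: -1, 1.
Σ = − 2^1 + 2^3 = 6.
N = 6/3 = 2.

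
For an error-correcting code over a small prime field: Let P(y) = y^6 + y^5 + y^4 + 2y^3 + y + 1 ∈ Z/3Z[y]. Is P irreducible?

Yes

Check for roots in Z/3Z: P(0) = 1; P(1) = 1; P(2) = 2.
No roots, so no linear factors.
Monic irreducibles of degree 2 over GF(3): y^2 + 1, y^2 + y + 2, y^2 + 2y + 2.
None of them divide P (all give nonzero remainder).
Degree-3 irreducible divisors: test the 8 monic irreducibles of degree 3 over GF(3).
None of them divide P (all give nonzero remainder).
No irreducible factor of degree ≤ 3 exists, so P is irreducible over GF(3).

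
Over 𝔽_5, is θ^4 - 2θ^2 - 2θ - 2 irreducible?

Write m(θ) = θ^4 - 2θ^2 - 2θ - 2.
Check for roots in 𝔽_5: m(0) = 3; m(1) = 0 → root; m(2) = 2; m(3) = 0 → root; m(4) = 4.
m(1) = 0, so (θ − 1) divides m(θ); m is reducible.

No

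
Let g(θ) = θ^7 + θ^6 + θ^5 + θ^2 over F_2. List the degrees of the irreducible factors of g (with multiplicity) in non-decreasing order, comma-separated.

Roots in F_2: g(0) = 0 → root; g(1) = 0 → root.
Linear factors from roots: (θ), (θ + 1).
Complete factorization: g(θ) = (θ)^2·(θ + 1)^2·(θ^3 + θ^2 + 1).
Factor degrees with multiplicity: 1 + 1 + 1 + 1 + 3 = 7.

1, 1, 1, 1, 3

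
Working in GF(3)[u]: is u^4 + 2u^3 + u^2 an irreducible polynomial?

No

Write h(u) = u^4 + 2u^3 + u^2.
Check for roots in GF(3): h(0) = 0 → root; h(1) = 1; h(2) = 0 → root.
h(0) = 0, so (u) divides h(u); h is reducible.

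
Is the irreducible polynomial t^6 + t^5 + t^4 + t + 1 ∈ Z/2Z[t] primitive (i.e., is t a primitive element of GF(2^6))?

Yes

Write f(t) = t^6 + t^5 + t^4 + t + 1.
|GF(2^6)^×| = 2^6 − 1 = 63. Prime factorization: 63 = 3^2·7.
f is primitive ⇔ t has order 63 in GF(2)[t]/(f), i.e. t^(63/q) ≠ 1 for each prime q | 63.
t^(21) mod f = t^4 + t^3 + 1.
t^(9) mod f = t^5 + t^2 + t + 1.
None equal 1, so t has full order 63; f is primitive.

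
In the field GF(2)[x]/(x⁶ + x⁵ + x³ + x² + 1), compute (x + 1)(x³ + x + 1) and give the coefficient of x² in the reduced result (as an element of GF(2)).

1

Multiply in GF(2)[x]: (x + 1)·(x³ + x + 1) = x⁴ + x³ + x² + 1.
Reduced: x⁴ + x³ + x² + 1.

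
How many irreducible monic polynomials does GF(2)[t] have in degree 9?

Gauss's count: N_{2}(9) = (1/9) Σ_{d|9} μ(9/d)·2^d.
Divisors of 9: 1, 3, 9; μ(9/d) for each: 0, -1, 1.
Σ = − 2^3 + 2^9 = 504.
N = 504/9 = 56.

56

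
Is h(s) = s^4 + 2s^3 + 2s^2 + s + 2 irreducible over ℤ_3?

Check for roots in ℤ_3: h(0) = 2; h(1) = 2; h(2) = 2.
No roots, so no linear factors.
Monic irreducibles of degree 2 over GF(3): s^2 + 1, s^2 + s + 2, s^2 + 2s + 2.
None of them divide h (all give nonzero remainder).
No irreducible factor of degree ≤ 2 exists, so h is irreducible over GF(3).

Yes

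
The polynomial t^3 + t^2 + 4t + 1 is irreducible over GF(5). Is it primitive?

No

Write f(t) = t^3 + t^2 + 4t + 1.
|GF(5^3)^×| = 5^3 − 1 = 124. Prime factorization: 124 = 2^2·31.
f is primitive ⇔ t has order 124 in GF(5)[t]/(f), i.e. t^(124/q) ≠ 1 for each prime q | 124.
t^(62) mod f = 1
t^(4) mod f = 2t^2 + 3t + 1.
Since t^(62) = 1, the order of t divides 62 < 124; not primitive.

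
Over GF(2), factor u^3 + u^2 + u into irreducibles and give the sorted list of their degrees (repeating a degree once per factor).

1, 2

Write f(u) = u^3 + u^2 + u.
Roots in GF(2): f(0) = 0 → root; f(1) = 1.
Linear factors from roots: (u).
Complete factorization: f(u) = (u)·(u^2 + u + 1).
Factor degrees with multiplicity: 1 + 2 = 3.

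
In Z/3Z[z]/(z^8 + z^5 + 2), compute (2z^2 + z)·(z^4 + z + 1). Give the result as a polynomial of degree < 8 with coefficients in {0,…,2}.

2z^6 + z^5 + 2z^3 + z

Multiply in Z/3Z[z]: (2z^2 + z)·(z^4 + z + 1) = 2z^6 + z^5 + 2z^3 + z.
Reduced: 2z^6 + z^5 + 2z^3 + z.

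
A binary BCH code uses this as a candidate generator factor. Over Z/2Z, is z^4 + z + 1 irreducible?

Write f(z) = z^4 + z + 1.
Check for roots in Z/2Z: f(0) = 1; f(1) = 1.
No roots, so no linear factors.
Monic irreducibles of degree 2 over GF(2): z^2 + z + 1.
None of them divide f (all give nonzero remainder).
No irreducible factor of degree ≤ 2 exists, so f is irreducible over GF(2).

Yes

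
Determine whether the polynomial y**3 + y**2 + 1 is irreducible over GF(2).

Write f(y) = y**3 + y**2 + 1.
Check for roots in GF(2): f(0) = 1; f(1) = 1.
No roots. A degree-3 polynomial over a field with no linear factor is irreducible.

Yes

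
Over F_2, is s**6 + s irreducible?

No

Write f(s) = s**6 + s.
Check for roots in F_2: f(0) = 0 → root; f(1) = 0 → root.
f(0) = 0, so (s) divides f(s); f is reducible.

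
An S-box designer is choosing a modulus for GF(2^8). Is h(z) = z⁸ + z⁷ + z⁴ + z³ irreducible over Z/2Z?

No

Check for roots in Z/2Z: h(0) = 0 → root; h(1) = 0 → root.
h(0) = 0, so (z) divides h(z); h is reducible.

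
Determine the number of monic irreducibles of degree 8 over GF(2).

x^(2^8) − x is the product of all monic irreducibles of degree dividing 8; Möbius inversion gives N = (1/8) Σ μ(8/d)·2^d.
Divisors of 8: 1, 2, 4, 8; μ(8/d) for each: 0, 0, -1, 1.
Σ = − 2^4 + 2^8 = 240.
N = 240/8 = 30.

30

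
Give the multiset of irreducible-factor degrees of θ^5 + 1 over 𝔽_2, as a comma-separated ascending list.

Write f(θ) = θ^5 + 1.
Roots in 𝔽_2: f(0) = 1; f(1) = 0 → root.
Linear factors from roots: (θ + 1).
Complete factorization: f(θ) = (θ + 1)·(θ^4 + θ^3 + θ^2 + θ + 1).
Factor degrees with multiplicity: 1 + 4 = 5.

1, 4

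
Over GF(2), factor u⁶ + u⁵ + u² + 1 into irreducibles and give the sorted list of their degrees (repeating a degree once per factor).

Write g(u) = u⁶ + u⁵ + u² + 1.
Roots in GF(2): g(0) = 1; g(1) = 0 → root.
Linear factors from roots: (u + 1).
Complete factorization: g(u) = (u + 1)·(u² + u + 1)·(u³ + u² + 1).
Factor degrees with multiplicity: 1 + 2 + 3 = 6.

1, 2, 3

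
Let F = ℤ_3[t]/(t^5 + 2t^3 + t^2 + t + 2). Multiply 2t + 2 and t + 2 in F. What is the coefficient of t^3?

Multiply in ℤ_3[t]: (2t + 2)·(t + 2) = 2t^2 + 1.
Reduced: 2t^2 + 1.

0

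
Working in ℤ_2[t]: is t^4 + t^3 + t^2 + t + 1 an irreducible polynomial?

Yes

Write P(t) = t^4 + t^3 + t^2 + t + 1.
Check for roots in ℤ_2: P(0) = 1; P(1) = 1.
No roots, so no linear factors.
Monic irreducibles of degree 2 over GF(2): t^2 + t + 1.
None of them divide P (all give nonzero remainder).
No irreducible factor of degree ≤ 2 exists, so P is irreducible over GF(2).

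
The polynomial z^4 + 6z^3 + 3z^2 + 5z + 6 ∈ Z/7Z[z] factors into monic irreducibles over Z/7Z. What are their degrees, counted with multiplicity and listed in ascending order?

Write h(z) = z^4 + 6z^3 + 3z^2 + 5z + 6.
Linear factors from roots: (z + 6), (z + 3).
Complete factorization: h(z) = (z + 3)·(z + 6)·(z^2 + 4z + 5).
Factor degrees with multiplicity: 1 + 1 + 2 = 4.

1, 1, 2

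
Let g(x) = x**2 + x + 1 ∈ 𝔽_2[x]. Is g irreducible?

Yes

Check for roots in 𝔽_2: g(0) = 1; g(1) = 1.
No roots. A degree-2 polynomial over a field with no linear factor is irreducible.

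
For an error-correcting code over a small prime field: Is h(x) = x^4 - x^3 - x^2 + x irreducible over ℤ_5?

Check for roots in ℤ_5: h(0) = 0 → root; h(1) = 0 → root; h(2) = 1; h(3) = 3; h(4) = 0 → root.
h(0) = 0, so (x) divides h(x); h is reducible.

No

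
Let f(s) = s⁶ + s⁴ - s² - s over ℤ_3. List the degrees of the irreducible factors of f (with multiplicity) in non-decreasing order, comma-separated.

Roots in ℤ_3: f(0) = 0 → root; f(1) = 0 → root; f(2) = 2.
Linear factors from roots: (s), (s - 1).
Complete factorization: f(s) = (s)·(s - 1)·(s² - s - 1)^2.
Factor degrees with multiplicity: 1 + 1 + 2 + 2 = 6.

1, 1, 2, 2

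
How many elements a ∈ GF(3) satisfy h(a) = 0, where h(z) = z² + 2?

Evaluate at each of the 3 elements of GF(3):
h(0) = 2; h(1) = 0 → root; h(2) = 0 → root.
Roots: {1, 2}.

2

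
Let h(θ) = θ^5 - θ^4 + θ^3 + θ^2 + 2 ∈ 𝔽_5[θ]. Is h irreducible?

No

Check for roots in 𝔽_5: h(0) = 2; h(1) = 4; h(2) = 0 → root; h(3) = 0 → root; h(4) = 0 → root.
h(2) = 0, so (θ − 2) divides h(θ); h is reducible.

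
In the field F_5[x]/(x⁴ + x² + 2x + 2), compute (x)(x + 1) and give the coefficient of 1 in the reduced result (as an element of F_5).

0

Multiply in F_5[x]: (x)·(x + 1) = x² + x.
Reduced: x² + x.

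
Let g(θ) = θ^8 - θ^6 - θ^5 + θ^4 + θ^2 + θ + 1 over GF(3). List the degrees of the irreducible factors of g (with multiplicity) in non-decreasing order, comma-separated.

1, 1, 1, 1, 2, 2

Roots in GF(3): g(0) = 1; g(1) = 0 → root; g(2) = 0 → root.
Linear factors from roots: (θ - 1), (θ + 1).
Complete factorization: g(θ) = (θ - 1)·(θ + 1)^3·(θ^2 + 1)·(θ^2 + θ - 1).
Factor degrees with multiplicity: 1 + 1 + 1 + 1 + 2 + 2 = 8.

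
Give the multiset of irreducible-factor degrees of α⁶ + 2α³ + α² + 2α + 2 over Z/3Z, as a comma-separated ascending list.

Write f(α) = α⁶ + 2α³ + α² + 2α + 2.
Roots in Z/3Z: f(0) = 2; f(1) = 2; f(2) = 0 → root.
Linear factors from roots: (α + 1).
Complete factorization: f(α) = (α + 1)^2·(α² + 1)·(α² + α + 2).
Factor degrees with multiplicity: 1 + 1 + 2 + 2 = 6.

1, 1, 2, 2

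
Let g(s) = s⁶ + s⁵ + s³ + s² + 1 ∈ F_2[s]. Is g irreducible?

Check for roots in F_2: g(0) = 1; g(1) = 1.
No roots, so no linear factors.
Monic irreducibles of degree 2 over GF(2): s² + s + 1.
None of them divide g (all give nonzero remainder).
Monic irreducibles of degree 3 over GF(2): s³ + s + 1, s³ + s² + 1.
None of them divide g (all give nonzero remainder).
No irreducible factor of degree ≤ 3 exists, so g is irreducible over GF(2).

Yes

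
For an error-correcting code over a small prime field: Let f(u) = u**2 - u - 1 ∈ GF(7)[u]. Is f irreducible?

Yes

Check for roots in GF(7): f(0) = 6; f(1) = 6; f(2) = 1; f(3) = 5; f(4) = 4; f(5) = 5; f(6) = 1.
No roots. A degree-2 polynomial over a field with no linear factor is irreducible.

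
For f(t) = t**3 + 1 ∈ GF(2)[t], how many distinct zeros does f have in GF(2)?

Evaluate at each of the 2 elements of GF(2):
f(0) = 1; f(1) = 0 → root.
Roots: {1}.

1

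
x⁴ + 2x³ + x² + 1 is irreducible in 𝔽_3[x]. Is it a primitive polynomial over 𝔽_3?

Write f(x) = x⁴ + 2x³ + x² + 1.
|GF(3^4)^×| = 3^4 − 1 = 80. Prime factorization: 80 = 2^4·5.
f is primitive ⇔ x has order 80 in GF(3)[x]/(f), i.e. x^(80/q) ≠ 1 for each prime q | 80.
x^(40) mod f = 1
x^(16) mod f = x³ + x² + 2x.
Since x^(40) = 1, the order of x divides 40 < 80; not primitive.

No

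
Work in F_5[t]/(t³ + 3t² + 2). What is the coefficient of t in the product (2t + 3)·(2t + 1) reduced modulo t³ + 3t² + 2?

3

Multiply in F_5[t]: (2t + 3)·(2t + 1) = 4t² + 3t + 3.
Reduced: 4t² + 3t + 3.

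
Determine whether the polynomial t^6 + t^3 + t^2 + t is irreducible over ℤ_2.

Write h(t) = t^6 + t^3 + t^2 + t.
Check for roots in ℤ_2: h(0) = 0 → root; h(1) = 0 → root.
h(0) = 0, so (t) divides h(t); h is reducible.

No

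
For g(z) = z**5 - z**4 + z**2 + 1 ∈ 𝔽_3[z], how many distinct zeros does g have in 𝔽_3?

1

Evaluate at each of the 3 elements of 𝔽_3:
g(0) = 1; g(1) = 2; g(2) = 0 → root.
Roots: {2}.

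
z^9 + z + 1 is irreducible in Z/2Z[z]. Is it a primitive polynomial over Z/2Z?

No

Write f(z) = z^9 + z + 1.
|GF(2^9)^×| = 2^9 − 1 = 511. Prime factorization: 511 = 7·73.
f is primitive ⇔ z has order 511 in GF(2)[z]/(f), i.e. z^(511/q) ≠ 1 for each prime q | 511.
z^(73) mod f = 1
z^(7) mod f = z^7.
Since z^(73) = 1, the order of z divides 73 < 511; not primitive.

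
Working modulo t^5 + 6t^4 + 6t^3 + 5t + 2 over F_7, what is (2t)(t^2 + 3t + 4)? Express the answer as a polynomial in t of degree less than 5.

2t^3 + 6t^2 + t

Multiply in F_7[t]: (2t)·(t^2 + 3t + 4) = 2t^3 + 6t^2 + t.
Reduced: 2t^3 + 6t^2 + t.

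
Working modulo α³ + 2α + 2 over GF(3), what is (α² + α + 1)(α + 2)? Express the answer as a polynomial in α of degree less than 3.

α

Multiply in GF(3)[α]: (α² + α + 1)·(α + 2) = α³ + 2.
Reduce using α³ ≡ α + 1 (mod α³ + 2α + 2).
Reduced: α.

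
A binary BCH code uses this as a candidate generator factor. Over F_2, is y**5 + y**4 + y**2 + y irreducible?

No

Write P(y) = y**5 + y**4 + y**2 + y.
Check for roots in F_2: P(0) = 0 → root; P(1) = 0 → root.
P(0) = 0, so (y) divides P(y); P is reducible.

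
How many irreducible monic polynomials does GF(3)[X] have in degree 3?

8

Gauss's count: N_{3}(3) = (1/3) Σ_{d|3} μ(3/d)·3^d.
Divisors of 3: 1, 3; μ(3/d) for each: -1, 1.
Σ = − 3^1 + 3^3 = 24.
N = 24/3 = 8.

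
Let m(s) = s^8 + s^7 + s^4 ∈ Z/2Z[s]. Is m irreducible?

Check for roots in Z/2Z: m(0) = 0 → root; m(1) = 1.
m(0) = 0, so (s) divides m(s); m is reducible.

No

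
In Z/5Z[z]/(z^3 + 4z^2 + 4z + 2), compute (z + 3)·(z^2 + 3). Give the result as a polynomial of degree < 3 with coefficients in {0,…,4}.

Multiply in Z/5Z[z]: (z + 3)·(z^2 + 3) = z^3 + 3z^2 + 3z + 4.
Reduce using z^3 ≡ z^2 + z + 3 (mod z^3 + 4z^2 + 4z + 2).
Reduced: 4z^2 + 4z + 2.

4z^2 + 4z + 2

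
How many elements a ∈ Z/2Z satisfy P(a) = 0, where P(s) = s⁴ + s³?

2

Evaluate at each of the 2 elements of Z/2Z:
P(0) = 0 → root; P(1) = 0 → root.
Roots: {0, 1}.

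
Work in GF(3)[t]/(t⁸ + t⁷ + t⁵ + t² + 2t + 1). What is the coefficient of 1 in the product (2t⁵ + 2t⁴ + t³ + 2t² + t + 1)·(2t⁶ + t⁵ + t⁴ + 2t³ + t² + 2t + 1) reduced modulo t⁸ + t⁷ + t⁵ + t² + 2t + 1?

1

Multiply in GF(3)[t]: (2t⁵ + 2t⁴ + t³ + 2t² + t + 1)·(2t⁶ + t⁵ + t⁴ + 2t³ + t² + 2t + 1) = t¹¹ + 2t⁸ + 2t⁷ + t⁶ + t⁵ + 2t³ + 2t² + 1.
Reduce using t⁸ ≡ 2t⁷ + 2t⁵ + 2t² + t + 2 (mod t⁸ + t⁷ + t⁵ + t² + 2t + 1).
Reduced: 2t⁴ + 2t³ + t² + 2t + 1.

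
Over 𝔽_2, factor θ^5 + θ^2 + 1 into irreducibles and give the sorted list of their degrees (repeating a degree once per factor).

5

Write h(θ) = θ^5 + θ^2 + 1.
Roots in 𝔽_2: h(0) = 1; h(1) = 1.
Complete factorization: h(θ) = (θ^5 + θ^2 + 1).
Factor degrees with multiplicity: 5 = 5.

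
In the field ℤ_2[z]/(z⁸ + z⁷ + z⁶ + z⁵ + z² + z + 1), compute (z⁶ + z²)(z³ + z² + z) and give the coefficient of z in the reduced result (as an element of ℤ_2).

Multiply in ℤ_2[z]: (z⁶ + z²)·(z³ + z² + z) = z⁹ + z⁸ + z⁷ + z⁵ + z⁴ + z³.
Reduce using z⁸ ≡ z⁷ + z⁶ + z⁵ + z² + z + 1 (mod z⁸ + z⁷ + z⁶ + z⁵ + z² + z + 1).
Reduced: z⁶ + z⁵ + z⁴ + z² + z.

1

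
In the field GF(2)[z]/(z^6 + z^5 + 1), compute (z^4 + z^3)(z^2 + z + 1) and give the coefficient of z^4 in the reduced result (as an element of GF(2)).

0

Multiply in GF(2)[z]: (z^4 + z^3)·(z^2 + z + 1) = z^6 + z^3.
Reduce using z^6 ≡ z^5 + 1 (mod z^6 + z^5 + 1).
Reduced: z^5 + z^3 + 1.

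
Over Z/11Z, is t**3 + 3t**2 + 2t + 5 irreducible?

Write m(t) = t**3 + 3t**2 + 2t + 5.
Check each element of Z/11Z for a root: m(0)=5, m(1)=0, m(2)=7, m(3)=10, m(4)=4, m(5)=6, m(6)=0, m(7)=3, m(8)=10, m(9)=5, m(10)=5.
m(1) = 0, so (t − 1) divides m(t); m is reducible.

No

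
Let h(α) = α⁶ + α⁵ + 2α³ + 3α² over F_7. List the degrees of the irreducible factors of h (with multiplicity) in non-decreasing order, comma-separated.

1, 1, 1, 1, 2

Linear factors from roots: (α), (α - 1), (α + 2).
Complete factorization: h(α) = (α + 2)·(α - 1)·(α)^2·(α² + 2).
Factor degrees with multiplicity: 1 + 1 + 1 + 1 + 2 = 6.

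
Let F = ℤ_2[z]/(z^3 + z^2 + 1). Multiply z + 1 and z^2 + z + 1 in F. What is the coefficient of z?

Multiply in ℤ_2[z]: (z + 1)·(z^2 + z + 1) = z^3 + 1.
Reduce using z^3 ≡ z^2 + 1 (mod z^3 + z^2 + 1).
Reduced: z^2.

0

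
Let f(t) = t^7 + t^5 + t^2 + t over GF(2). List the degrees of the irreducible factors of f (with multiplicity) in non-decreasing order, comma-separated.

Roots in GF(2): f(0) = 0 → root; f(1) = 0 → root.
Linear factors from roots: (t), (t + 1).
Complete factorization: f(t) = (t)·(t + 1)·(t^2 + t + 1)·(t^3 + t + 1).
Factor degrees with multiplicity: 1 + 1 + 2 + 3 = 7.

1, 1, 2, 3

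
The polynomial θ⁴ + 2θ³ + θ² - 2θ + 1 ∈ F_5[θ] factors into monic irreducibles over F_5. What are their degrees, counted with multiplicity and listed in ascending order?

4

Write f(θ) = θ⁴ + 2θ³ + θ² - 2θ + 1.
Roots in F_5: f(0) = 1; f(1) = 3; f(2) = 3; f(3) = 4; f(4) = 3.
Complete factorization: f(θ) = (θ⁴ + 2θ³ + θ² - 2θ + 1).
Factor degrees with multiplicity: 4 = 4.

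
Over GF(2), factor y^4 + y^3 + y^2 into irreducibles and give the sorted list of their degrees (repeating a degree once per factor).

Write f(y) = y^4 + y^3 + y^2.
Roots in GF(2): f(0) = 0 → root; f(1) = 1.
Linear factors from roots: (y).
Complete factorization: f(y) = (y)^2·(y^2 + y + 1).
Factor degrees with multiplicity: 1 + 1 + 2 = 4.

1, 1, 2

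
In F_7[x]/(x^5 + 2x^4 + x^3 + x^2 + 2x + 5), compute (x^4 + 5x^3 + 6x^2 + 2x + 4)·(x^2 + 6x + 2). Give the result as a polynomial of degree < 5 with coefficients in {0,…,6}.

Multiply in F_7[x]: (x^4 + 5x^3 + 6x^2 + 2x + 4)·(x^2 + 6x + 2) = x^6 + 4x^5 + 3x^4 + 6x^3 + 1.
Reduce using x^5 ≡ 5x^4 + 6x^3 + 6x^2 + 5x + 2 (mod x^5 + 2x^4 + x^3 + x^2 + 2x + 5).
Reduced: 5x^4 + 3x^3 + 3x^2 + 5x + 5.

5x^4 + 3x^3 + 3x^2 + 5x + 5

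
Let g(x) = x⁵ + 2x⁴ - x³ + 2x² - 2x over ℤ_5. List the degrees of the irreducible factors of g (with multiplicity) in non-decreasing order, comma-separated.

Roots in ℤ_5: g(0) = 0 → root; g(1) = 2; g(2) = 0 → root; g(3) = 0 → root; g(4) = 1.
Linear factors from roots: (x), (x - 2), (x + 2).
Complete factorization: g(x) = (x)·(x + 2)·(x - 2)·(x² + 2x - 2).
Factor degrees with multiplicity: 1 + 1 + 1 + 2 = 5.

1, 1, 1, 2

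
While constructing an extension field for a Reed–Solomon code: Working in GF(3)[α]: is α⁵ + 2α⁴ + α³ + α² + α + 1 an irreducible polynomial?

Yes

Write P(α) = α⁵ + 2α⁴ + α³ + α² + α + 1.
Check for roots in GF(3): P(0) = 1; P(1) = 1; P(2) = 1.
No roots, so no linear factors.
Monic irreducibles of degree 2 over GF(3): α² + 1, α² + α + 2, α² + 2α + 2.
None of them divide P (all give nonzero remainder).
No irreducible factor of degree ≤ 2 exists, so P is irreducible over GF(3).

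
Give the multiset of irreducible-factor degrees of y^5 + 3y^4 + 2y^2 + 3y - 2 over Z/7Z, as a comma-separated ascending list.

1, 1, 1, 2

Write f(y) = y^5 + 3y^4 + 2y^2 + 3y - 2.
Linear factors from roots: (y - 1), (y - 3), (y + 3).
Complete factorization: f(y) = (y + 3)·(y - 3)·(y - 1)·(y^2 - 3y - 1).
Factor degrees with multiplicity: 1 + 1 + 1 + 2 = 5.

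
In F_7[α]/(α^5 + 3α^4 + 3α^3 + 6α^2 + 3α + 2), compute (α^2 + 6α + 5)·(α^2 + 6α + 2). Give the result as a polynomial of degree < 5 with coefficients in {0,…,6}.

Multiply in F_7[α]: (α^2 + 6α + 5)·(α^2 + 6α + 2) = α^4 + 5α^3 + α^2 + 3.
Reduced: α^4 + 5α^3 + α^2 + 3.

α^4 + 5α^3 + α^2 + 3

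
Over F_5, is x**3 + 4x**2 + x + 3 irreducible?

Write g(x) = x**3 + 4x**2 + x + 3.
Check for roots in F_5: g(0) = 3; g(1) = 4; g(2) = 4; g(3) = 4; g(4) = 0 → root.
g(4) = 0, so (x − 4) divides g(x); g is reducible.

No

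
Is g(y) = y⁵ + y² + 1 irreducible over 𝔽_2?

Check for roots in 𝔽_2: g(0) = 1; g(1) = 1.
No roots, so no linear factors.
Monic irreducibles of degree 2 over GF(2): y² + y + 1.
None of them divide g (all give nonzero remainder).
No irreducible factor of degree ≤ 2 exists, so g is irreducible over GF(2).

Yes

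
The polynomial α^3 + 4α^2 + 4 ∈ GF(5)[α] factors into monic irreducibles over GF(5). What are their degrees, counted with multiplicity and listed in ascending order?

Write f(α) = α^3 + 4α^2 + 4.
Roots in GF(5): f(0) = 4; f(1) = 4; f(2) = 3; f(3) = 2; f(4) = 2.
Complete factorization: f(α) = (α^3 + 4α^2 + 4).
Factor degrees with multiplicity: 3 = 3.

3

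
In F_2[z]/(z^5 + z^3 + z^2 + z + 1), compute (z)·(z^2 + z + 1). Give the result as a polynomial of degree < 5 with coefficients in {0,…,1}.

Multiply in F_2[z]: (z)·(z^2 + z + 1) = z^3 + z^2 + z.
Reduced: z^3 + z^2 + z.

z^3 + z^2 + z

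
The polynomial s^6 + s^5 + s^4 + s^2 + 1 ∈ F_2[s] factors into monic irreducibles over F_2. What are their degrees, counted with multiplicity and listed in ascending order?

Write g(s) = s^6 + s^5 + s^4 + s^2 + 1.
Roots in F_2: g(0) = 1; g(1) = 1.
Complete factorization: g(s) = (s^6 + s^5 + s^4 + s^2 + 1).
Factor degrees with multiplicity: 6 = 6.

6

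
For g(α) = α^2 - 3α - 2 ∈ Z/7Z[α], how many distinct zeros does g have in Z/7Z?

0

Evaluate at each of the 7 elements of Z/7Z:
g(0) = 5; g(1) = 3; g(2) = 3; g(3) = 5; g(4) = 2; g(5) = 1; g(6) = 2.
No element is a root.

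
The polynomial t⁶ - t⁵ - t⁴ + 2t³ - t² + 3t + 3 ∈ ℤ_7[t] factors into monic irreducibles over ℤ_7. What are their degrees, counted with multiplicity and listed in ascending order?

Write h(t) = t⁶ - t⁵ - t⁴ + 2t³ - t² + 3t + 3.
Linear factors from roots: (t - 3).
Complete factorization: h(t) = (t - 3)·(t² - 3t + 1)·(t³ - 2t² - 2t - 1).
Factor degrees with multiplicity: 1 + 2 + 3 = 6.

1, 2, 3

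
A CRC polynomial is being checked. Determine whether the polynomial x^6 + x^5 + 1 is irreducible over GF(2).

Write m(x) = x^6 + x^5 + 1.
Check for roots in GF(2): m(0) = 1; m(1) = 1.
No roots, so no linear factors.
Monic irreducibles of degree 2 over GF(2): x^2 + x + 1.
None of them divide m (all give nonzero remainder).
Monic irreducibles of degree 3 over GF(2): x^3 + x + 1, x^3 + x^2 + 1.
None of them divide m (all give nonzero remainder).
No irreducible factor of degree ≤ 3 exists, so m is irreducible over GF(2).

Yes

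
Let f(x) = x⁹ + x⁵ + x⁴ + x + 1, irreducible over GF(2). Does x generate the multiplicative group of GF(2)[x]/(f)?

Yes

|GF(2^9)^×| = 2^9 − 1 = 511. Prime factorization: 511 = 7·73.
f is primitive ⇔ x has order 511 in GF(2)[x]/(f), i.e. x^(511/q) ≠ 1 for each prime q | 511.
x^(73) mod f = x⁸ + x⁷ + x⁶ + x³ + x² + x.
x^(7) mod f = x⁷.
None equal 1, so x has full order 511; f is primitive.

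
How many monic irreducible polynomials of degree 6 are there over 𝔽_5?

2580

The number of monic irreducibles of degree 6 over GF(5) is (1/6)·Σ_{d∣6} μ(6/d) 5^d.
Divisors of 6: 1, 2, 3, 6; μ(6/d) for each: 1, -1, -1, 1.
Σ = 5^1 − 5^2 − 5^3 + 5^6 = 15480.
N = 15480/6 = 2580.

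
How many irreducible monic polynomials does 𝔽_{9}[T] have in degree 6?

88440

The number of monic irreducibles of degree 6 over GF(9) is (1/6)·Σ_{d∣6} μ(6/d) 9^d.
Divisors of 6: 1, 2, 3, 6; μ(6/d) for each: 1, -1, -1, 1.
Σ = 9^1 − 9^2 − 9^3 + 9^6 = 530640.
N = 530640/6 = 88440.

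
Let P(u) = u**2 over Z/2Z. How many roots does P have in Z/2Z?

Evaluate at each of the 2 elements of Z/2Z:
P(0) = 0 → root; P(1) = 1.
Roots: {0}.

1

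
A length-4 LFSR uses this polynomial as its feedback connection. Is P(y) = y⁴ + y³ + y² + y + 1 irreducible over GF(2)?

Check for roots in GF(2): P(0) = 1; P(1) = 1.
No roots, so no linear factors.
Monic irreducibles of degree 2 over GF(2): y² + y + 1.
None of them divide P (all give nonzero remainder).
No irreducible factor of degree ≤ 2 exists, so P is irreducible over GF(2).

Yes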